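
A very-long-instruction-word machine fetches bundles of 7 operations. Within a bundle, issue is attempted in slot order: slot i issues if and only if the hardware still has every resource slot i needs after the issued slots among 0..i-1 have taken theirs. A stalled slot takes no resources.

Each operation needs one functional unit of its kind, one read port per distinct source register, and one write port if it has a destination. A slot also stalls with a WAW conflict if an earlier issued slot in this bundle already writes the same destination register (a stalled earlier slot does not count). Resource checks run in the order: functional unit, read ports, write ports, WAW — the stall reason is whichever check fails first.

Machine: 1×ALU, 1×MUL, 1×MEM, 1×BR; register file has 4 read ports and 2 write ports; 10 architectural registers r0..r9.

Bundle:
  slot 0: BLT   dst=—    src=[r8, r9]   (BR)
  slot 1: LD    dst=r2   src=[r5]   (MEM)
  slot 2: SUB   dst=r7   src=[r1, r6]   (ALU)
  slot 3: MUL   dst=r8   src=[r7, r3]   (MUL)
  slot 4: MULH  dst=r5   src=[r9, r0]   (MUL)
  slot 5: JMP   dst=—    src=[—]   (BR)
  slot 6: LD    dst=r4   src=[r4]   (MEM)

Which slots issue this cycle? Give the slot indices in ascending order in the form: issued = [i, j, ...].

issued = [0, 1]

(0) want 1×BR +2rd +0wr — yes → AL1|MU1|ME1|BR0|rd2|wr2
(1) want 1×MEM +1rd +1wr — yes → AL1|MU1|ME0|BR0|rd1|wr1
(2) want 1×ALU +2rd +1wr — RD_PORT → AL1|MU1|ME0|BR0|rd1|wr1
(3) want 1×MUL +2rd +1wr — RD_PORT → AL1|MU1|ME0|BR0|rd1|wr1
(4) want 1×MUL +2rd +1wr — RD_PORT → AL1|MU1|ME0|BR0|rd1|wr1
(5) want 1×BR +0rd +0wr — FU → AL1|MU1|ME0|BR0|rd1|wr1
(6) want 1×MEM +1rd +1wr — FU → AL1|MU1|ME0|BR0|rd1|wr1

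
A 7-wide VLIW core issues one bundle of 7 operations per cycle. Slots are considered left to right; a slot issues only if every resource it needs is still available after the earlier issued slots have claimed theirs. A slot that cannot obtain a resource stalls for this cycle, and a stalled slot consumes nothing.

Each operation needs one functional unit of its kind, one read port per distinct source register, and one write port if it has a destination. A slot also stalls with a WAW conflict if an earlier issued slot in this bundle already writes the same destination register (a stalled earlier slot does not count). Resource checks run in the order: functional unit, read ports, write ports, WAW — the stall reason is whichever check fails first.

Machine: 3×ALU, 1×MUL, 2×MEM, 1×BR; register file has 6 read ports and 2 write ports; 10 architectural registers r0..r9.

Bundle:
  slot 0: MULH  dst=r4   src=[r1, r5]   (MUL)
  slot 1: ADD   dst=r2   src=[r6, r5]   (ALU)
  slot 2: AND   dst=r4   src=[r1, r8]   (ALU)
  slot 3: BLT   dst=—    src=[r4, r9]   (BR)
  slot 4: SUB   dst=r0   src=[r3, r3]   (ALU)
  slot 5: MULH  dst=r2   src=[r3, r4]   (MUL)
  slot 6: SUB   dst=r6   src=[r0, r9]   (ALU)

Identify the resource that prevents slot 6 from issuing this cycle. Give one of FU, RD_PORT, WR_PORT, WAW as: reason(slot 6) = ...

slot 0 (MUL): ISSUE — free A3,Mu0,Ld2,B1 rp4 wp1
slot 1 (ALU): ISSUE — free A2,Mu0,Ld2,B1 rp2 wp0
slot 2 (ALU): stall WR_PORT — free A2,Mu0,Ld2,B1 rp2 wp0
slot 3 (BR): ISSUE — free A2,Mu0,Ld2,B0 rp0 wp0
slot 4 (ALU): stall RD_PORT — free A2,Mu0,Ld2,B0 rp0 wp0
slot 5 (MUL): stall FU — free A2,Mu0,Ld2,B0 rp0 wp0
slot 6 (ALU): stall RD_PORT — free A2,Mu0,Ld2,B0 rp0 wp0

reason(slot 6) = RD_PORT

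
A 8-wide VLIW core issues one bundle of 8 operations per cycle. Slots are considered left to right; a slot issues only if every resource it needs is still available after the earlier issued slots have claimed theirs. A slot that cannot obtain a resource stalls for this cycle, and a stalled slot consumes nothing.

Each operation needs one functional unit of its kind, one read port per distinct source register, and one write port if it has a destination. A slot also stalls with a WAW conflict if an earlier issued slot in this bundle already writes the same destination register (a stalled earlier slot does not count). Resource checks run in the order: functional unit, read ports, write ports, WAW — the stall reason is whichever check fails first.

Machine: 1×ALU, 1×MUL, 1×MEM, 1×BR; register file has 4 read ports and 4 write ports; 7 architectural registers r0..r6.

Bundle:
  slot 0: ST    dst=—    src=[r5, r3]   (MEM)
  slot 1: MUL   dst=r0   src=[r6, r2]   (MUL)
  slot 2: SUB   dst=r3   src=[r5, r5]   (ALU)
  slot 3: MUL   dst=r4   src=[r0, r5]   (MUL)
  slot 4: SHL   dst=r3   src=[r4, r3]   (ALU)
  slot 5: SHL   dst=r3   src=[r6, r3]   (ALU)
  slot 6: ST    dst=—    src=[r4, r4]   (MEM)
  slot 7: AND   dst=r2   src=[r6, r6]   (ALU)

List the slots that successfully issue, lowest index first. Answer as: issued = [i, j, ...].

issued = [0, 1]

slot 0 (MEM): ISSUE — free A1,Mu1,Ld0,B1 rp2 wp4
slot 1 (MUL): ISSUE — free A1,Mu0,Ld0,B1 rp0 wp3
slot 2 (ALU): stall RD_PORT — free A1,Mu0,Ld0,B1 rp0 wp3
slot 3 (MUL): stall FU — free A1,Mu0,Ld0,B1 rp0 wp3
slot 4 (ALU): stall RD_PORT — free A1,Mu0,Ld0,B1 rp0 wp3
slot 5 (ALU): stall RD_PORT — free A1,Mu0,Ld0,B1 rp0 wp3
slot 6 (MEM): stall FU — free A1,Mu0,Ld0,B1 rp0 wp3
slot 7 (ALU): stall RD_PORT — free A1,Mu0,Ld0,B1 rp0 wp3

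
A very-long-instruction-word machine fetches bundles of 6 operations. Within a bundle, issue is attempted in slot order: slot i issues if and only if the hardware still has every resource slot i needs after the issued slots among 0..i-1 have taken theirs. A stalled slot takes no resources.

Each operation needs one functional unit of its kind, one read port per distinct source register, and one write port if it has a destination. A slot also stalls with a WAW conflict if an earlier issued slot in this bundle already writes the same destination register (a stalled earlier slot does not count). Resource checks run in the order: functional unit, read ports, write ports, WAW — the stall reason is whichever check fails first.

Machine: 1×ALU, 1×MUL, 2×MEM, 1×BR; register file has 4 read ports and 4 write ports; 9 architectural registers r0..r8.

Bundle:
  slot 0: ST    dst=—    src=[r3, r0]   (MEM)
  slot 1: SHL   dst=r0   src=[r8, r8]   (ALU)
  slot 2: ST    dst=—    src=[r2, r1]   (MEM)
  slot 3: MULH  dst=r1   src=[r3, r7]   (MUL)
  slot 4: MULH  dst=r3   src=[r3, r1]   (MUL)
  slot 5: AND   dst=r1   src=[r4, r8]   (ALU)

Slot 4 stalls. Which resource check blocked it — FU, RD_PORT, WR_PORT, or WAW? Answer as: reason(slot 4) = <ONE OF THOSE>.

  0. MEM ⇒ go  {1A/1Mu/1Ld/1B | 2r 4w}
  1. ALU→r0 ⇒ go  {0A/1Mu/1Ld/1B | 1r 3w}
  2. MEM ⇒ no(RD_PORT)  {0A/1Mu/1Ld/1B | 1r 3w}
  3. MUL→r1 ⇒ no(RD_PORT)  {0A/1Mu/1Ld/1B | 1r 3w}
  4. MUL→r3 ⇒ no(RD_PORT)  {0A/1Mu/1Ld/1B | 1r 3w}
  5. ALU→r1 ⇒ no(FU)  {0A/1Mu/1Ld/1B | 1r 3w}

reason(slot 4) = RD_PORT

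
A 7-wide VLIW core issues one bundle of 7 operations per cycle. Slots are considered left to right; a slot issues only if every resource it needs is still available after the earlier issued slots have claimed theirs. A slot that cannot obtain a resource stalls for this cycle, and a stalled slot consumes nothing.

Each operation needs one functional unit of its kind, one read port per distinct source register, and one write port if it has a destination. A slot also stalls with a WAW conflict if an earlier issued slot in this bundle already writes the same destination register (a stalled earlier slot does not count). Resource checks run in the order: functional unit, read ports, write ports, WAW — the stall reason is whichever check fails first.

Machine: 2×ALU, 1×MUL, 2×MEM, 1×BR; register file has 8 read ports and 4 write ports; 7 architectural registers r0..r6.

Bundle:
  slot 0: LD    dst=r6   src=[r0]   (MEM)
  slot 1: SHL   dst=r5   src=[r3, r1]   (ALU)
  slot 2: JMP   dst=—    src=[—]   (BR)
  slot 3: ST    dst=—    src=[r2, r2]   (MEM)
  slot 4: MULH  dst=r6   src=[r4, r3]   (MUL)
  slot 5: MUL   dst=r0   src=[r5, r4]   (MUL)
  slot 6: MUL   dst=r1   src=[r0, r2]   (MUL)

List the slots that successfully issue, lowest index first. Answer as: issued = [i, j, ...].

(0) want 1×MEM +1rd +1wr — yes → AL2|MU1|ME1|BR1|rd7|wr3
(1) want 1×ALU +2rd +1wr — yes → AL1|MU1|ME1|BR1|rd5|wr2
(2) want 1×BR +0rd +0wr — yes → AL1|MU1|ME1|BR0|rd5|wr2
(3) want 1×MEM +1rd +0wr — yes → AL1|MU1|ME0|BR0|rd4|wr2
(4) want 1×MUL +2rd +1wr — WAW → AL1|MU1|ME0|BR0|rd4|wr2
(5) want 1×MUL +2rd +1wr — yes → AL1|MU0|ME0|BR0|rd2|wr1
(6) want 1×MUL +2rd +1wr — FU → AL1|MU0|ME0|BR0|rd2|wr1

issued = [0, 1, 2, 3, 5]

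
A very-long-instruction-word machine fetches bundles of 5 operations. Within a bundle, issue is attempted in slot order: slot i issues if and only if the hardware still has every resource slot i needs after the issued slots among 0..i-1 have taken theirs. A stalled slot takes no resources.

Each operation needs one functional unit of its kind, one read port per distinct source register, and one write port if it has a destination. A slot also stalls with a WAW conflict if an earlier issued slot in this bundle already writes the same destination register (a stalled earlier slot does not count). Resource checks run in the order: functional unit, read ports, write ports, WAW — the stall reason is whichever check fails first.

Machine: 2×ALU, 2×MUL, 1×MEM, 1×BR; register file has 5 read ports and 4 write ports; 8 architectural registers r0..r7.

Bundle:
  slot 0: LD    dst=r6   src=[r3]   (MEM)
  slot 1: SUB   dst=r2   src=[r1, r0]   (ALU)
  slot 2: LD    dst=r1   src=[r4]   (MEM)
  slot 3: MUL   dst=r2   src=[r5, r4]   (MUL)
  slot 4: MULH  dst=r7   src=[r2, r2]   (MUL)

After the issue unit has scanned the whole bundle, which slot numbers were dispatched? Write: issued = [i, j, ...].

issued = [0, 1, 4]

#0 MEM src=r3 dispatched  <A:2 Mu:2 Ld:0 B:1 rd:4 wr:3>
#1 ALU src=r1,r0 dispatched  <A:1 Mu:2 Ld:0 B:1 rd:2 wr:2>
#2 MEM src=r4 held:FU  <A:1 Mu:2 Ld:0 B:1 rd:2 wr:2>
#3 MUL src=r5,r4 held:WAW  <A:1 Mu:2 Ld:0 B:1 rd:2 wr:2>
#4 MUL src=r2,r2 dispatched  <A:1 Mu:1 Ld:0 B:1 rd:1 wr:1>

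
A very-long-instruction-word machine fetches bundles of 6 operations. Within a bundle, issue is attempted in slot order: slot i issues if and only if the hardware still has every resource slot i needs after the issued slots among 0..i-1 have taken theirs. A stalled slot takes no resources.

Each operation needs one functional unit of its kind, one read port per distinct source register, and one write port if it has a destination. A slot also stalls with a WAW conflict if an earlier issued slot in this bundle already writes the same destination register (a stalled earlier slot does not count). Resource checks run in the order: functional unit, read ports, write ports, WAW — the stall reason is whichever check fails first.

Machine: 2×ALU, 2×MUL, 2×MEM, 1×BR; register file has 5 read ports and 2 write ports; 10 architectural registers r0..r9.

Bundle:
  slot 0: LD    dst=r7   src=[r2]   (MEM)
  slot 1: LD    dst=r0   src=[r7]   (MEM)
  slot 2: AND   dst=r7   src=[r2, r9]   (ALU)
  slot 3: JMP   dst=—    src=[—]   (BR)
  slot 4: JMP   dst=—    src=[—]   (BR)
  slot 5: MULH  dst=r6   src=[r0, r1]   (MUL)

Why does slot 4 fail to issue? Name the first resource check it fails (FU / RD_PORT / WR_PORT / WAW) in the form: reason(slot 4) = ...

(0) want 1×MEM +1rd +1wr — yes → AL2|MU2|ME1|BR1|rd4|wr1
(1) want 1×MEM +1rd +1wr — yes → AL2|MU2|ME0|BR1|rd3|wr0
(2) want 1×ALU +2rd +1wr — WR_PORT → AL2|MU2|ME0|BR1|rd3|wr0
(3) want 1×BR +0rd +0wr — yes → AL2|MU2|ME0|BR0|rd3|wr0
(4) want 1×BR +0rd +0wr — FU → AL2|MU2|ME0|BR0|rd3|wr0
(5) want 1×MUL +2rd +1wr — WR_PORT → AL2|MU2|ME0|BR0|rd3|wr0

reason(slot 4) = FU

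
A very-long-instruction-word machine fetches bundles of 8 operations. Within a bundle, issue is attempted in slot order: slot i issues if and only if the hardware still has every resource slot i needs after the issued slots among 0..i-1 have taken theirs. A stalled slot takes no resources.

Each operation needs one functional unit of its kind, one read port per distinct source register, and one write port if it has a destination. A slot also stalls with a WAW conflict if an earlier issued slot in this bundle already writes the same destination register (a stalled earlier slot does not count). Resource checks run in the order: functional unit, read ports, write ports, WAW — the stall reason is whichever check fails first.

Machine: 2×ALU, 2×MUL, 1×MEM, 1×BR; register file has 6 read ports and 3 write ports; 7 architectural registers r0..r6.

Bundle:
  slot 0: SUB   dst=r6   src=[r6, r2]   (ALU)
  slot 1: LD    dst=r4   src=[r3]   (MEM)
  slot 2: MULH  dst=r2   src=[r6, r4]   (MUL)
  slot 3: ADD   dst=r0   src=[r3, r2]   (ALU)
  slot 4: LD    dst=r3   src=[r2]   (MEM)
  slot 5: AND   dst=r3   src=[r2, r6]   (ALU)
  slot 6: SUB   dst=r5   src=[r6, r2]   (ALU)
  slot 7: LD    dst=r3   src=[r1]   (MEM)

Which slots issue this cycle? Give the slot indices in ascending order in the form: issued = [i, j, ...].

issued = [0, 1, 2]

slot 0 (ALU): ISSUE — free A1,Mu2,Ld1,B1 rp4 wp2
slot 1 (MEM): ISSUE — free A1,Mu2,Ld0,B1 rp3 wp1
slot 2 (MUL): ISSUE — free A1,Mu1,Ld0,B1 rp1 wp0
slot 3 (ALU): stall RD_PORT — free A1,Mu1,Ld0,B1 rp1 wp0
slot 4 (MEM): stall FU — free A1,Mu1,Ld0,B1 rp1 wp0
slot 5 (ALU): stall RD_PORT — free A1,Mu1,Ld0,B1 rp1 wp0
slot 6 (ALU): stall RD_PORT — free A1,Mu1,Ld0,B1 rp1 wp0
slot 7 (MEM): stall FU — free A1,Mu1,Ld0,B1 rp1 wp0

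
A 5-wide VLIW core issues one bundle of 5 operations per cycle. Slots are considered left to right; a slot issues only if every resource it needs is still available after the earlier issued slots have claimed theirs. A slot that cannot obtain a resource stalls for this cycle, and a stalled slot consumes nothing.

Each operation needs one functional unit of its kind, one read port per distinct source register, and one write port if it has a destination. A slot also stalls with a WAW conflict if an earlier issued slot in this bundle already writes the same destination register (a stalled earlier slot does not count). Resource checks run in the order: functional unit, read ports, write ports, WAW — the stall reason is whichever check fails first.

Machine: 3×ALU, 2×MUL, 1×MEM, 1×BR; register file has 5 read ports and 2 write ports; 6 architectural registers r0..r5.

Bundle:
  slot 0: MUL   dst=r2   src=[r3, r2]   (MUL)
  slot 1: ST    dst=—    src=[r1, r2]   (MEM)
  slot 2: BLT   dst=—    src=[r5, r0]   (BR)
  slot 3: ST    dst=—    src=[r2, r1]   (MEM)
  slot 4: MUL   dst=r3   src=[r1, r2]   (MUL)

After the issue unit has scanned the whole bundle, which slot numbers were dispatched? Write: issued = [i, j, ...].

  0. MUL→r2 ⇒ go  {3A/1Mu/1Ld/1B | 3r 1w}
  1. MEM ⇒ go  {3A/1Mu/0Ld/1B | 1r 1w}
  2. BR ⇒ no(RD_PORT)  {3A/1Mu/0Ld/1B | 1r 1w}
  3. MEM ⇒ no(FU)  {3A/1Mu/0Ld/1B | 1r 1w}
  4. MUL→r3 ⇒ no(RD_PORT)  {3A/1Mu/0Ld/1B | 1r 1w}

issued = [0, 1]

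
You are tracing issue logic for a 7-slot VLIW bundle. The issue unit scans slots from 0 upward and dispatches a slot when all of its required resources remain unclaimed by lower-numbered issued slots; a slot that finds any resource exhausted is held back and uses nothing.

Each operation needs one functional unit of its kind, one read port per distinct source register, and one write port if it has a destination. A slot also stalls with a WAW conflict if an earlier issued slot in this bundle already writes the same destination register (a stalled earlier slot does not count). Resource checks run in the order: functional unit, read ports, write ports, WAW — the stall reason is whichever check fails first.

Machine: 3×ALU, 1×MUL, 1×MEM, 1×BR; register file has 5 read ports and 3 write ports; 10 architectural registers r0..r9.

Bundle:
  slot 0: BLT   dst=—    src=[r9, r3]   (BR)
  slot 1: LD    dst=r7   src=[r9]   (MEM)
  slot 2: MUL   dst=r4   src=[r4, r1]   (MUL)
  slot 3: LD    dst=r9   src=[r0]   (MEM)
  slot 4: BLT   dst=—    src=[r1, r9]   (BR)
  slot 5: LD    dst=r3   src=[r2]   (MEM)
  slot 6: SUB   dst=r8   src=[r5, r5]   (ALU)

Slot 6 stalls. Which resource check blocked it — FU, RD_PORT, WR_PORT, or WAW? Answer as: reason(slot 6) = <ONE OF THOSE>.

reason(slot 6) = RD_PORT

#0 BR src=r9,r3 dispatched  <A:3 Mu:1 Ld:1 B:0 rd:3 wr:3>
#1 MEM src=r9 dispatched  <A:3 Mu:1 Ld:0 B:0 rd:2 wr:2>
#2 MUL src=r4,r1 dispatched  <A:3 Mu:0 Ld:0 B:0 rd:0 wr:1>
#3 MEM src=r0 held:FU  <A:3 Mu:0 Ld:0 B:0 rd:0 wr:1>
#4 BR src=r1,r9 held:FU  <A:3 Mu:0 Ld:0 B:0 rd:0 wr:1>
#5 MEM src=r2 held:FU  <A:3 Mu:0 Ld:0 B:0 rd:0 wr:1>
#6 ALU src=r5,r5 held:RD_PORT  <A:3 Mu:0 Ld:0 B:0 rd:0 wr:1>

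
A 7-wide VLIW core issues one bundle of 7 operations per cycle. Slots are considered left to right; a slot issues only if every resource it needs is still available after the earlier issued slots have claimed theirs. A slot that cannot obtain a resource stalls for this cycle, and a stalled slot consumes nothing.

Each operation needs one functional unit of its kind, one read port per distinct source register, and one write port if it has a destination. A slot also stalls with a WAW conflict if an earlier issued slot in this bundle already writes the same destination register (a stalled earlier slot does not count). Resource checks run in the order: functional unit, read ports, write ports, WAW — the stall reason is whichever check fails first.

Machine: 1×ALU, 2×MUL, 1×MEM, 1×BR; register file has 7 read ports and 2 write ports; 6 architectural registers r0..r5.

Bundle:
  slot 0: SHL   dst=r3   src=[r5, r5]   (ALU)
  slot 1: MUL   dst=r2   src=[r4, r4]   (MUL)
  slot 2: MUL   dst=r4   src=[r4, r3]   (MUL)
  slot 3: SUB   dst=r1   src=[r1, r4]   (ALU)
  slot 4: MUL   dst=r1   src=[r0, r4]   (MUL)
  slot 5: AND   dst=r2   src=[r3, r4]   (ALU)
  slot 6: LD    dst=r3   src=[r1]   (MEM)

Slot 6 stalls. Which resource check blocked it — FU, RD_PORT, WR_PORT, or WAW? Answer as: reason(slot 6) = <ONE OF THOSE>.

reason(slot 6) = WR_PORT

(0) want 1×ALU +1rd +1wr — yes → AL0|MU2|ME1|BR1|rd6|wr1
(1) want 1×MUL +1rd +1wr — yes → AL0|MU1|ME1|BR1|rd5|wr0
(2) want 1×MUL +2rd +1wr — WR_PORT → AL0|MU1|ME1|BR1|rd5|wr0
(3) want 1×ALU +2rd +1wr — FU → AL0|MU1|ME1|BR1|rd5|wr0
(4) want 1×MUL +2rd +1wr — WR_PORT → AL0|MU1|ME1|BR1|rd5|wr0
(5) want 1×ALU +2rd +1wr — FU → AL0|MU1|ME1|BR1|rd5|wr0
(6) want 1×MEM +1rd +1wr — WR_PORT → AL0|MU1|ME1|BR1|rd5|wr0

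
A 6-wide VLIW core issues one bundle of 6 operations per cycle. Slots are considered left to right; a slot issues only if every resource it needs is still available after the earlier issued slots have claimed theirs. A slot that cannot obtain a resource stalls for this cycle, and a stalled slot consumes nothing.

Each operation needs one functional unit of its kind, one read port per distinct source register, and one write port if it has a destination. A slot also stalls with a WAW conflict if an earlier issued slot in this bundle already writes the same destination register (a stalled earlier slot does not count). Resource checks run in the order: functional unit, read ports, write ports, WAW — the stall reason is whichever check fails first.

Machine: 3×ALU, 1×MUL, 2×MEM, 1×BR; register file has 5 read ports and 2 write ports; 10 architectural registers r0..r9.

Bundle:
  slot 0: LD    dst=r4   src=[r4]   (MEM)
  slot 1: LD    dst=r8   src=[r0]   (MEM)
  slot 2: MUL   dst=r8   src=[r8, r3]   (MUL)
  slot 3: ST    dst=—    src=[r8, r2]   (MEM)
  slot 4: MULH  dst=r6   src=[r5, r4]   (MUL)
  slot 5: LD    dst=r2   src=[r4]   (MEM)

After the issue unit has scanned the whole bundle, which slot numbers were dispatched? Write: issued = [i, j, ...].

  0. MEM→r4 ⇒ go  {3A/1Mu/1Ld/1B | 4r 1w}
  1. MEM→r8 ⇒ go  {3A/1Mu/0Ld/1B | 3r 0w}
  2. MUL→r8 ⇒ no(WR_PORT)  {3A/1Mu/0Ld/1B | 3r 0w}
  3. MEM ⇒ no(FU)  {3A/1Mu/0Ld/1B | 3r 0w}
  4. MUL→r6 ⇒ no(WR_PORT)  {3A/1Mu/0Ld/1B | 3r 0w}
  5. MEM→r2 ⇒ no(FU)  {3A/1Mu/0Ld/1B | 3r 0w}

issued = [0, 1]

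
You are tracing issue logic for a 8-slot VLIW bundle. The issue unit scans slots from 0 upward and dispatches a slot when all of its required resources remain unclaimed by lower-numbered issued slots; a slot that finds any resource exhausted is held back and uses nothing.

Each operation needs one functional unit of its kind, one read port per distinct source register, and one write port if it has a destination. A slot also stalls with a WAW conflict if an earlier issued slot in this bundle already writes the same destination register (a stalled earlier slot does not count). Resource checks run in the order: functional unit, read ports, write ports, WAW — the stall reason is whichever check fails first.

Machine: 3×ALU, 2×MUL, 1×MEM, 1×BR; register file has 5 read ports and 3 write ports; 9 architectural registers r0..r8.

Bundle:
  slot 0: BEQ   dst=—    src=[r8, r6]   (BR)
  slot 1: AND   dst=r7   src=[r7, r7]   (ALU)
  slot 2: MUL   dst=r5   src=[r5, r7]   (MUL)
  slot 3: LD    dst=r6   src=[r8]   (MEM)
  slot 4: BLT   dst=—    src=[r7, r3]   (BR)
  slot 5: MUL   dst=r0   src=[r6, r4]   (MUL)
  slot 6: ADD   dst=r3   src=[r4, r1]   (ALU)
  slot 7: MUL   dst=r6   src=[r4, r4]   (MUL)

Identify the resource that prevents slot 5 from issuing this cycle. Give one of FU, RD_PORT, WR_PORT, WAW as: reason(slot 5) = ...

(0) want 1×BR +2rd +0wr — yes → AL3|MU2|ME1|BR0|rd3|wr3
(1) want 1×ALU +1rd +1wr — yes → AL2|MU2|ME1|BR0|rd2|wr2
(2) want 1×MUL +2rd +1wr — yes → AL2|MU1|ME1|BR0|rd0|wr1
(3) want 1×MEM +1rd +1wr — RD_PORT → AL2|MU1|ME1|BR0|rd0|wr1
(4) want 1×BR +2rd +0wr — FU → AL2|MU1|ME1|BR0|rd0|wr1
(5) want 1×MUL +2rd +1wr — RD_PORT → AL2|MU1|ME1|BR0|rd0|wr1
(6) want 1×ALU +2rd +1wr — RD_PORT → AL2|MU1|ME1|BR0|rd0|wr1
(7) want 1×MUL +1rd +1wr — RD_PORT → AL2|MU1|ME1|BR0|rd0|wr1

reason(slot 5) = RD_PORT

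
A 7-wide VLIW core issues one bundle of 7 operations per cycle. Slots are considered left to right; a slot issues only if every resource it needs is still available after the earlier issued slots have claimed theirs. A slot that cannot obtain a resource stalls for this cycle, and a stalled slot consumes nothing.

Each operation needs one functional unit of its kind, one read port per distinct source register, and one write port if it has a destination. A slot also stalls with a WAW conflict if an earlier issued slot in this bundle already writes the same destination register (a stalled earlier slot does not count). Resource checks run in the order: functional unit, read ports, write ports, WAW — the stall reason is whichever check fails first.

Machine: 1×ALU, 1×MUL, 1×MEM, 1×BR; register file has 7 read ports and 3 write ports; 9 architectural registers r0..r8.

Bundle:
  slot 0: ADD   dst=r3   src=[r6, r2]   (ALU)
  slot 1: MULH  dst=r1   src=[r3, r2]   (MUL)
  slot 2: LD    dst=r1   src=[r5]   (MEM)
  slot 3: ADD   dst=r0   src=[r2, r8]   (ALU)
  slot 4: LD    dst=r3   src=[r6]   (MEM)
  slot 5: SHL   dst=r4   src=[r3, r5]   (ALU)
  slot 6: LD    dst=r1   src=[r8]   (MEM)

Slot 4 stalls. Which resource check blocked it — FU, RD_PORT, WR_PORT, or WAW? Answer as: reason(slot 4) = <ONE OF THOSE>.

reason(slot 4) = WAW

slot 0 (ALU): ISSUE — free A0,Mu1,Ld1,B1 rp5 wp2
slot 1 (MUL): ISSUE — free A0,Mu0,Ld1,B1 rp3 wp1
slot 2 (MEM): stall WAW — free A0,Mu0,Ld1,B1 rp3 wp1
slot 3 (ALU): stall FU — free A0,Mu0,Ld1,B1 rp3 wp1
slot 4 (MEM): stall WAW — free A0,Mu0,Ld1,B1 rp3 wp1
slot 5 (ALU): stall FU — free A0,Mu0,Ld1,B1 rp3 wp1
slot 6 (MEM): stall WAW — free A0,Mu0,Ld1,B1 rp3 wp1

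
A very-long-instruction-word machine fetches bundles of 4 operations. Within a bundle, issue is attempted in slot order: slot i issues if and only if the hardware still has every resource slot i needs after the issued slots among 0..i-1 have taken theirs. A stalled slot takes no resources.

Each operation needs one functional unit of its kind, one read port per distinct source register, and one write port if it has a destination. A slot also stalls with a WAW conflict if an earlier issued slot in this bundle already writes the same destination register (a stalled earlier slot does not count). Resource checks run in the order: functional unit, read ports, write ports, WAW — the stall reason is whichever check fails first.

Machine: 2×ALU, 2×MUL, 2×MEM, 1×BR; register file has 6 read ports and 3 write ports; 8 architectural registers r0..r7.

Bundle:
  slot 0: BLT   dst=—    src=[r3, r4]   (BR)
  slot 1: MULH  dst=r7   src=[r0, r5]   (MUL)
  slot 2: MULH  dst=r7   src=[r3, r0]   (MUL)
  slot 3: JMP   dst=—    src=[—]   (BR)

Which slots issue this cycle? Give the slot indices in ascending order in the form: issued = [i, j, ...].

[0] BR needs rd=2 wr=0: ok; after: ALU=2 MUL=2 MEM=2 BR=0, R=4, W=3
[1] MUL needs rd=2 wr=1: ok; after: ALU=2 MUL=1 MEM=2 BR=0, R=2, W=2
[2] MUL needs rd=2 wr=1: WAW; after: ALU=2 MUL=1 MEM=2 BR=0, R=2, W=2
[3] BR needs rd=0 wr=0: FU; after: ALU=2 MUL=1 MEM=2 BR=0, R=2, W=2

issued = [0, 1]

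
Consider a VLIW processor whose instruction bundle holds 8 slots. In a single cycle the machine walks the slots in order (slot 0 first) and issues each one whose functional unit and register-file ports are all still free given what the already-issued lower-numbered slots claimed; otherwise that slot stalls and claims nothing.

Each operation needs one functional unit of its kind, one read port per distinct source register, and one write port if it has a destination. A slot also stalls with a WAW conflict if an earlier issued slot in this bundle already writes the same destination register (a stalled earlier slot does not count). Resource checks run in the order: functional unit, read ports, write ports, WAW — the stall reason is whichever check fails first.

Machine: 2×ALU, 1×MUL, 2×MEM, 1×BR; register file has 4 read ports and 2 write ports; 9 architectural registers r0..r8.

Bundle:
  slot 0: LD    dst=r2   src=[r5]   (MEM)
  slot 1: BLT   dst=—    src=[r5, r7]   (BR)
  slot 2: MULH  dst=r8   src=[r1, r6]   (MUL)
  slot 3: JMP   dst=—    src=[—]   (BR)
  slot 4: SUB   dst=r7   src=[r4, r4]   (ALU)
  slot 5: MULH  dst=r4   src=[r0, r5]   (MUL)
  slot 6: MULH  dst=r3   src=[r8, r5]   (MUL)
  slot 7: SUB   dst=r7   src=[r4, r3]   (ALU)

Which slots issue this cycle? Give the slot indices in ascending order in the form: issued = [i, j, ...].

#0 MEM src=r5 dispatched  <A:2 Mu:1 Ld:1 B:1 rd:3 wr:1>
#1 BR src=r5,r7 dispatched  <A:2 Mu:1 Ld:1 B:0 rd:1 wr:1>
#2 MUL src=r1,r6 held:RD_PORT  <A:2 Mu:1 Ld:1 B:0 rd:1 wr:1>
#3 BR src=- held:FU  <A:2 Mu:1 Ld:1 B:0 rd:1 wr:1>
#4 ALU src=r4,r4 dispatched  <A:1 Mu:1 Ld:1 B:0 rd:0 wr:0>
#5 MUL src=r0,r5 held:RD_PORT  <A:1 Mu:1 Ld:1 B:0 rd:0 wr:0>
#6 MUL src=r8,r5 held:RD_PORT  <A:1 Mu:1 Ld:1 B:0 rd:0 wr:0>
#7 ALU src=r4,r3 held:RD_PORT  <A:1 Mu:1 Ld:1 B:0 rd:0 wr:0>

issued = [0, 1, 4]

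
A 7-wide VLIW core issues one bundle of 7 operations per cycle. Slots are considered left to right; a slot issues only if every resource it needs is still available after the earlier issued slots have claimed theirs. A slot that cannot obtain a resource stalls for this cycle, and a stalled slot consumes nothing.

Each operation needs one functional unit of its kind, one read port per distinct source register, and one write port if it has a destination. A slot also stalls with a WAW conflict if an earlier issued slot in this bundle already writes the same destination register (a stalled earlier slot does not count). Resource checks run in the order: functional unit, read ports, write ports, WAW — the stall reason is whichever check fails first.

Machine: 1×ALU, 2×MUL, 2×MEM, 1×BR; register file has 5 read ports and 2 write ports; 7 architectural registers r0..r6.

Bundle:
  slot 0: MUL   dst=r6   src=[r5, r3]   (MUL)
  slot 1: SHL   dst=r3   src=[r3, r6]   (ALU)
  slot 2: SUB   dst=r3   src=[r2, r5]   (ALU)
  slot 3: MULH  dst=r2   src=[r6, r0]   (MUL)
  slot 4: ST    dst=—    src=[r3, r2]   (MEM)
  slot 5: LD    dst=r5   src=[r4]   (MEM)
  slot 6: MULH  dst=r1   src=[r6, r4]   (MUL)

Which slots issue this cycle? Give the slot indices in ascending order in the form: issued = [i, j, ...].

issued = [0, 1]

[0] MUL needs rd=2 wr=1: ok; after: ALU=1 MUL=1 MEM=2 BR=1, R=3, W=1
[1] ALU needs rd=2 wr=1: ok; after: ALU=0 MUL=1 MEM=2 BR=1, R=1, W=0
[2] ALU needs rd=2 wr=1: FU; after: ALU=0 MUL=1 MEM=2 BR=1, R=1, W=0
[3] MUL needs rd=2 wr=1: RD_PORT; after: ALU=0 MUL=1 MEM=2 BR=1, R=1, W=0
[4] MEM needs rd=2 wr=0: RD_PORT; after: ALU=0 MUL=1 MEM=2 BR=1, R=1, W=0
[5] MEM needs rd=1 wr=1: WR_PORT; after: ALU=0 MUL=1 MEM=2 BR=1, R=1, W=0
[6] MUL needs rd=2 wr=1: RD_PORT; after: ALU=0 MUL=1 MEM=2 BR=1, R=1, W=0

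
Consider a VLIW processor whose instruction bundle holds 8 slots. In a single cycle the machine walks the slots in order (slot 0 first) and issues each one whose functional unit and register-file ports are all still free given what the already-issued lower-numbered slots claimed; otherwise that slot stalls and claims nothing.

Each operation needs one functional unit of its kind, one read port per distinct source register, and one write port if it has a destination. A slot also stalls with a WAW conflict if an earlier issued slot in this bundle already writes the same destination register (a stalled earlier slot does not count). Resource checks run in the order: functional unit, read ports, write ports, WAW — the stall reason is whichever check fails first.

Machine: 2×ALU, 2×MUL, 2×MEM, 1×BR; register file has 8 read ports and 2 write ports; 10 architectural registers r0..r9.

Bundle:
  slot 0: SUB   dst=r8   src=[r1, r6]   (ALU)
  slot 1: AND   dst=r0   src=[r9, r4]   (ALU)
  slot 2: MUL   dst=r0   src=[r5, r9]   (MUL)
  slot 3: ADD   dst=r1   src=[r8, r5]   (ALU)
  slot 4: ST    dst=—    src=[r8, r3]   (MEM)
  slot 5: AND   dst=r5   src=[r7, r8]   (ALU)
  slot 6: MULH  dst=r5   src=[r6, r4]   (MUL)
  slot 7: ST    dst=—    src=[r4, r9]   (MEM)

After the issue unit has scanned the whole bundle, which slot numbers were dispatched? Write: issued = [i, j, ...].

issued = [0, 1, 4, 7]

(0) want 1×ALU +2rd +1wr — yes → AL1|MU2|ME2|BR1|rd6|wr1
(1) want 1×ALU +2rd +1wr — yes → AL0|MU2|ME2|BR1|rd4|wr0
(2) want 1×MUL +2rd +1wr — WR_PORT → AL0|MU2|ME2|BR1|rd4|wr0
(3) want 1×ALU +2rd +1wr — FU → AL0|MU2|ME2|BR1|rd4|wr0
(4) want 1×MEM +2rd +0wr — yes → AL0|MU2|ME1|BR1|rd2|wr0
(5) want 1×ALU +2rd +1wr — FU → AL0|MU2|ME1|BR1|rd2|wr0
(6) want 1×MUL +2rd +1wr — WR_PORT → AL0|MU2|ME1|BR1|rd2|wr0
(7) want 1×MEM +2rd +0wr — yes → AL0|MU2|ME0|BR1|rd0|wr0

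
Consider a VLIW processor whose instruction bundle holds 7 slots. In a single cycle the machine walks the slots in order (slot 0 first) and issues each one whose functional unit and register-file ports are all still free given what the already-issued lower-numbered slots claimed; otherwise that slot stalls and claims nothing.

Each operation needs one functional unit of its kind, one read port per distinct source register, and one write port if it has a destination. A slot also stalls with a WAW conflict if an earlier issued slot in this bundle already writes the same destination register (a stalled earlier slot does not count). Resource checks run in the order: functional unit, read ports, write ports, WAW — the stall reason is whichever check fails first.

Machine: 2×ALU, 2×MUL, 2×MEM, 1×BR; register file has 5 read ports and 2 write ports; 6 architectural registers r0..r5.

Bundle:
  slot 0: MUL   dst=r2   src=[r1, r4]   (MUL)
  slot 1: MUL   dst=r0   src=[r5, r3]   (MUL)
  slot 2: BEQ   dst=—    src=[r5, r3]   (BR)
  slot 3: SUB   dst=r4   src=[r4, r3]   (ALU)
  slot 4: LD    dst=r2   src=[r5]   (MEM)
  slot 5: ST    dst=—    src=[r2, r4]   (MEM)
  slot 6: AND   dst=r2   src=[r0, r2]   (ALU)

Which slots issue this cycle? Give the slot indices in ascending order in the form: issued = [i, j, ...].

  0. MUL→r2 ⇒ go  {2A/1Mu/2Ld/1B | 3r 1w}
  1. MUL→r0 ⇒ go  {2A/0Mu/2Ld/1B | 1r 0w}
  2. BR ⇒ no(RD_PORT)  {2A/0Mu/2Ld/1B | 1r 0w}
  3. ALU→r4 ⇒ no(RD_PORT)  {2A/0Mu/2Ld/1B | 1r 0w}
  4. MEM→r2 ⇒ no(WR_PORT)  {2A/0Mu/2Ld/1B | 1r 0w}
  5. MEM ⇒ no(RD_PORT)  {2A/0Mu/2Ld/1B | 1r 0w}
  6. ALU→r2 ⇒ no(RD_PORT)  {2A/0Mu/2Ld/1B | 1r 0w}

issued = [0, 1]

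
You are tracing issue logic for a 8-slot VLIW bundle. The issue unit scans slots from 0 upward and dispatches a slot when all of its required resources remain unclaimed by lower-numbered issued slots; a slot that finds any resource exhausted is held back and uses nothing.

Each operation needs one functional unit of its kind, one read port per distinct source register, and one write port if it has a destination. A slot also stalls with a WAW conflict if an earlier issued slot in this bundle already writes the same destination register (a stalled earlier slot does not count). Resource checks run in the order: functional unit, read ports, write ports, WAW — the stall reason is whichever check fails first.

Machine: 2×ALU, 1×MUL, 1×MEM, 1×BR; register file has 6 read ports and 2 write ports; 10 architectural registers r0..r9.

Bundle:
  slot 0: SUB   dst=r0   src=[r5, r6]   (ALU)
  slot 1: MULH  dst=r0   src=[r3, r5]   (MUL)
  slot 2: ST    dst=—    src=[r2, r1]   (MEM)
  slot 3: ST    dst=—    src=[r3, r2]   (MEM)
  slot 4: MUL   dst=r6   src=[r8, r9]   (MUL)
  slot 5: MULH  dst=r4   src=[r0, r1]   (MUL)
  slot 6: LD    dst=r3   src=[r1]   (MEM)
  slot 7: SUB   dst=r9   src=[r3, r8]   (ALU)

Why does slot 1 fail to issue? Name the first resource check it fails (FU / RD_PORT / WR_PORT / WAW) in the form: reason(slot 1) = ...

reason(slot 1) = WAW

[0] ALU needs rd=2 wr=1: ok; after: ALU=1 MUL=1 MEM=1 BR=1, R=4, W=1
[1] MUL needs rd=2 wr=1: WAW; after: ALU=1 MUL=1 MEM=1 BR=1, R=4, W=1
[2] MEM needs rd=2 wr=0: ok; after: ALU=1 MUL=1 MEM=0 BR=1, R=2, W=1
[3] MEM needs rd=2 wr=0: FU; after: ALU=1 MUL=1 MEM=0 BR=1, R=2, W=1
[4] MUL needs rd=2 wr=1: ok; after: ALU=1 MUL=0 MEM=0 BR=1, R=0, W=0
[5] MUL needs rd=2 wr=1: FU; after: ALU=1 MUL=0 MEM=0 BR=1, R=0, W=0
[6] MEM needs rd=1 wr=1: FU; after: ALU=1 MUL=0 MEM=0 BR=1, R=0, W=0
[7] ALU needs rd=2 wr=1: RD_PORT; after: ALU=1 MUL=0 MEM=0 BR=1, R=0, W=0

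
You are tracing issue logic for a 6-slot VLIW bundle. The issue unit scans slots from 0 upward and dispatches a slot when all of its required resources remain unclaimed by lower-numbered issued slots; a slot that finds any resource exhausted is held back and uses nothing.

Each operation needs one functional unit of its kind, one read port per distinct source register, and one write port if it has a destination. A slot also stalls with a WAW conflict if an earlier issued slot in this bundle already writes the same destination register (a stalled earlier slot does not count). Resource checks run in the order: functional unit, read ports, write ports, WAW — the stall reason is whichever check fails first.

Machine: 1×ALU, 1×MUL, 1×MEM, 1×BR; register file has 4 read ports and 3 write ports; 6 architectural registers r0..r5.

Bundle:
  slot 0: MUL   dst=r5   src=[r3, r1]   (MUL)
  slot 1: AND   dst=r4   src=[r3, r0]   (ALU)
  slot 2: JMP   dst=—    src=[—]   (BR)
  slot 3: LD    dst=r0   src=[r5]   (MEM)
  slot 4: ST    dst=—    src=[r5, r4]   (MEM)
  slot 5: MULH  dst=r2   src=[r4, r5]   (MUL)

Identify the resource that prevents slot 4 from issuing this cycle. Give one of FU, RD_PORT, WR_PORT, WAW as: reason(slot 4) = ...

reason(slot 4) = RD_PORT

[0] MUL needs rd=2 wr=1: ok; after: ALU=1 MUL=0 MEM=1 BR=1, R=2, W=2
[1] ALU needs rd=2 wr=1: ok; after: ALU=0 MUL=0 MEM=1 BR=1, R=0, W=1
[2] BR needs rd=0 wr=0: ok; after: ALU=0 MUL=0 MEM=1 BR=0, R=0, W=1
[3] MEM needs rd=1 wr=1: RD_PORT; after: ALU=0 MUL=0 MEM=1 BR=0, R=0, W=1
[4] MEM needs rd=2 wr=0: RD_PORT; after: ALU=0 MUL=0 MEM=1 BR=0, R=0, W=1
[5] MUL needs rd=2 wr=1: FU; after: ALU=0 MUL=0 MEM=1 BR=0, R=0, W=1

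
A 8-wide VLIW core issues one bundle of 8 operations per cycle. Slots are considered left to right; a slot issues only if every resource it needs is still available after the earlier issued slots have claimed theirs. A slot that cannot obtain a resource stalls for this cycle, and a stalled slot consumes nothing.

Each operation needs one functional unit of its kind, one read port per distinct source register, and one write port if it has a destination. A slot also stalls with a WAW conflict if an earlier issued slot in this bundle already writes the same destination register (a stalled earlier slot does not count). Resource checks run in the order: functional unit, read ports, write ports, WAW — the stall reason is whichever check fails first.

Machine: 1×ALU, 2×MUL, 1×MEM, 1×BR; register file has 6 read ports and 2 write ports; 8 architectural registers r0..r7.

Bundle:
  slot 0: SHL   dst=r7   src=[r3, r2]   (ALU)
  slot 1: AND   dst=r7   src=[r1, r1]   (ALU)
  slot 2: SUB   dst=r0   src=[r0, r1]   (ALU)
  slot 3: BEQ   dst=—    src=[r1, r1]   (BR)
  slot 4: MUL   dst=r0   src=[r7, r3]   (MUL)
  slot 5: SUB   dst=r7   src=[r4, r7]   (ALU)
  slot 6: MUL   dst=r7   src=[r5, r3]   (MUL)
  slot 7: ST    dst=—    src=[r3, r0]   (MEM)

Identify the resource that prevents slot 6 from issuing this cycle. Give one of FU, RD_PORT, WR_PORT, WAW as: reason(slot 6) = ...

reason(slot 6) = RD_PORT

(0) want 1×ALU +2rd +1wr — yes → AL0|MU2|ME1|BR1|rd4|wr1
(1) want 1×ALU +1rd +1wr — FU → AL0|MU2|ME1|BR1|rd4|wr1
(2) want 1×ALU +2rd +1wr — FU → AL0|MU2|ME1|BR1|rd4|wr1
(3) want 1×BR +1rd +0wr — yes → AL0|MU2|ME1|BR0|rd3|wr1
(4) want 1×MUL +2rd +1wr — yes → AL0|MU1|ME1|BR0|rd1|wr0
(5) want 1×ALU +2rd +1wr — FU → AL0|MU1|ME1|BR0|rd1|wr0
(6) want 1×MUL +2rd +1wr — RD_PORT → AL0|MU1|ME1|BR0|rd1|wr0
(7) want 1×MEM +2rd +0wr — RD_PORT → AL0|MU1|ME1|BR0|rd1|wr0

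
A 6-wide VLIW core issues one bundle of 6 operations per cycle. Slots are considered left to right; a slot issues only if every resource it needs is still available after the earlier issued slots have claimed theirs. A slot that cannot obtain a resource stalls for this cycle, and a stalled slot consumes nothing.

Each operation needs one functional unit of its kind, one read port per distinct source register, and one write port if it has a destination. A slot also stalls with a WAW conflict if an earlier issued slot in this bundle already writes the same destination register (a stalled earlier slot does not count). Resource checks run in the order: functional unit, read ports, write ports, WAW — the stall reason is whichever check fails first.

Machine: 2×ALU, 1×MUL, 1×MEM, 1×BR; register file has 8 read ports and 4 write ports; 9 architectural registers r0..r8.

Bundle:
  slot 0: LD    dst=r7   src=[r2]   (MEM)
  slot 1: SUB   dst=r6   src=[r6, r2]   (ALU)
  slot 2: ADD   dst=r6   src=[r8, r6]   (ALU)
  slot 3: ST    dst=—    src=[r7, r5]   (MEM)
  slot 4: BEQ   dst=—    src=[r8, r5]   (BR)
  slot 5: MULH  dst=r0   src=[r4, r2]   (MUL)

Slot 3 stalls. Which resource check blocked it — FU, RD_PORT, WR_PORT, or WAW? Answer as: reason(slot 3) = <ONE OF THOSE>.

reason(slot 3) = FU

slot 0 (MEM): ISSUE — free A2,Mu1,Ld0,B1 rp7 wp3
slot 1 (ALU): ISSUE — free A1,Mu1,Ld0,B1 rp5 wp2
slot 2 (ALU): stall WAW — free A1,Mu1,Ld0,B1 rp5 wp2
slot 3 (MEM): stall FU — free A1,Mu1,Ld0,B1 rp5 wp2
slot 4 (BR): ISSUE — free A1,Mu1,Ld0,B0 rp3 wp2
slot 5 (MUL): ISSUE — free A1,Mu0,Ld0,B0 rp1 wp1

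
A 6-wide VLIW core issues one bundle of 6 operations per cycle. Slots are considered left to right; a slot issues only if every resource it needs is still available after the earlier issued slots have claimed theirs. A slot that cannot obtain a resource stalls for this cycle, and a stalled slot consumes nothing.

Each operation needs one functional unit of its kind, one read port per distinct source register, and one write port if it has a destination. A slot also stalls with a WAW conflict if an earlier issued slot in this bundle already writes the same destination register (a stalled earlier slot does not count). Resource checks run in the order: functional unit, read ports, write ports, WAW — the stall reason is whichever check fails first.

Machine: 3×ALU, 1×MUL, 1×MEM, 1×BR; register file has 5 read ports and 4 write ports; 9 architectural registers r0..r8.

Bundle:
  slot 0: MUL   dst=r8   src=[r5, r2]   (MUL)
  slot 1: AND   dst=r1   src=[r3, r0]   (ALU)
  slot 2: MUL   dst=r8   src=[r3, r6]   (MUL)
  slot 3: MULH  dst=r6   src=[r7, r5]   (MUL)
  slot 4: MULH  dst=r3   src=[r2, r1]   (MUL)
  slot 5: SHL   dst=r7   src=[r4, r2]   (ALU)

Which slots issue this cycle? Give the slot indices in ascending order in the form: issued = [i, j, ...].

issued = [0, 1]

#0 MUL src=r5,r2 dispatched  <A:3 Mu:0 Ld:1 B:1 rd:3 wr:3>
#1 ALU src=r3,r0 dispatched  <A:2 Mu:0 Ld:1 B:1 rd:1 wr:2>
#2 MUL src=r3,r6 held:FU  <A:2 Mu:0 Ld:1 B:1 rd:1 wr:2>
#3 MUL src=r7,r5 held:FU  <A:2 Mu:0 Ld:1 B:1 rd:1 wr:2>
#4 MUL src=r2,r1 held:FU  <A:2 Mu:0 Ld:1 B:1 rd:1 wr:2>
#5 ALU src=r4,r2 held:RD_PORT  <A:2 Mu:0 Ld:1 B:1 rd:1 wr:2>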